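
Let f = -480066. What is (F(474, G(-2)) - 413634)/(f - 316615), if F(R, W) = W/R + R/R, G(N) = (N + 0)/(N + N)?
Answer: 392124083/755253588 ≈ 0.51920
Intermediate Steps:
G(N) = ½ (G(N) = N/((2*N)) = N*(1/(2*N)) = ½)
F(R, W) = 1 + W/R (F(R, W) = W/R + 1 = 1 + W/R)
(F(474, G(-2)) - 413634)/(f - 316615) = ((474 + ½)/474 - 413634)/(-480066 - 316615) = ((1/474)*(949/2) - 413634)/(-796681) = (949/948 - 413634)*(-1/796681) = -392124083/948*(-1/796681) = 392124083/755253588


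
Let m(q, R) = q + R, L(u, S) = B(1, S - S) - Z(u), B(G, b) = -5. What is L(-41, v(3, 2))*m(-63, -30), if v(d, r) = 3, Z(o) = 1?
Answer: 558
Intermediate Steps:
L(u, S) = -6 (L(u, S) = -5 - 1*1 = -5 - 1 = -6)
m(q, R) = R + q
L(-41, v(3, 2))*m(-63, -30) = -6*(-30 - 63) = -6*(-93) = 558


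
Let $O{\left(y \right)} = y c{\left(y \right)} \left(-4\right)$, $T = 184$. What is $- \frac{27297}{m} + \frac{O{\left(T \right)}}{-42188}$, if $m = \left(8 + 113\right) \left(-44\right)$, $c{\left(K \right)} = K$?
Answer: $\frac{468150803}{56152228} \approx 8.3372$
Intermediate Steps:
$m = -5324$ ($m = 121 \left(-44\right) = -5324$)
$O{\left(y \right)} = - 4 y^{2}$ ($O{\left(y \right)} = y y \left(-4\right) = y^{2} \left(-4\right) = - 4 y^{2}$)
$- \frac{27297}{m} + \frac{O{\left(T \right)}}{-42188} = - \frac{27297}{-5324} + \frac{\left(-4\right) 184^{2}}{-42188} = \left(-27297\right) \left(- \frac{1}{5324}\right) + \left(-4\right) 33856 \left(- \frac{1}{42188}\right) = \frac{27297}{5324} - - \frac{33856}{10547} = \frac{27297}{5324} + \frac{33856}{10547} = \frac{468150803}{56152228}$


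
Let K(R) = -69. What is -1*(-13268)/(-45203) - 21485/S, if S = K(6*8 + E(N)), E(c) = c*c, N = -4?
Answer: 970270963/3119007 ≈ 311.08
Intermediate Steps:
E(c) = c²
S = -69
-1*(-13268)/(-45203) - 21485/S = -1*(-13268)/(-45203) - 21485/(-69) = 13268*(-1/45203) - 21485*(-1/69) = -13268/45203 + 21485/69 = 970270963/3119007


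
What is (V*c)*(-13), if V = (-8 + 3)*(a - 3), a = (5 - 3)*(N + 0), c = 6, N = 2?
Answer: 390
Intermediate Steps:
a = 4 (a = (5 - 3)*(2 + 0) = 2*2 = 4)
V = -5 (V = (-8 + 3)*(4 - 3) = -5*1 = -5)
(V*c)*(-13) = -5*6*(-13) = -30*(-13) = 390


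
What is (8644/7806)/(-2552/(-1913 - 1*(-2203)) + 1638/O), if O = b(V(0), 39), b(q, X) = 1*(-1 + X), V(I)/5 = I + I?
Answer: 410590/12719877 ≈ 0.032279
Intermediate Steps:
V(I) = 10*I (V(I) = 5*(I + I) = 5*(2*I) = 10*I)
b(q, X) = -1 + X
O = 38 (O = -1 + 39 = 38)
(8644/7806)/(-2552/(-1913 - 1*(-2203)) + 1638/O) = (8644/7806)/(-2552/(-1913 - 1*(-2203)) + 1638/38) = (8644*(1/7806))/(-2552/(-1913 + 2203) + 1638*(1/38)) = 4322/(3903*(-2552/290 + 819/19)) = 4322/(3903*(-2552*1/290 + 819/19)) = 4322/(3903*(-44/5 + 819/19)) = 4322/(3903*(3259/95)) = (4322/3903)*(95/3259) = 410590/12719877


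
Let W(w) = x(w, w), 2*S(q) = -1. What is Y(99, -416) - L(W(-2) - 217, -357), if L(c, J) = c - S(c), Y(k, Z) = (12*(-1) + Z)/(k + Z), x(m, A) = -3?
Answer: 140019/634 ≈ 220.85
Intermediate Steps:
S(q) = -½ (S(q) = (½)*(-1) = -½)
W(w) = -3
Y(k, Z) = (-12 + Z)/(Z + k)
L(c, J) = ½ + c (L(c, J) = c - 1*(-½) = c + ½ = ½ + c)
Y(99, -416) - L(W(-2) - 217, -357) = (-12 - 416)/(-416 + 99) - (½ + (-3 - 217)) = -428/(-317) - (½ - 220) = -1/317*(-428) - 1*(-439/2) = 428/317 + 439/2 = 140019/634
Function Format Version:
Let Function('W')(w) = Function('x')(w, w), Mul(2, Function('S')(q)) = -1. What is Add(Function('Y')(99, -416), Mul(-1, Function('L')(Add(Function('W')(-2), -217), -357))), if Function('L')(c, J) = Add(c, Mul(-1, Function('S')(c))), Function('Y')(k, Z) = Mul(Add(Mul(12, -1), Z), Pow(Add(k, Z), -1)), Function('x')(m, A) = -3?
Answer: Rational(140019, 634) ≈ 220.85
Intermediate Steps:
Function('S')(q) = Rational(-1, 2) (Function('S')(q) = Mul(Rational(1, 2), -1) = Rational(-1, 2))
Function('W')(w) = -3
Function('Y')(k, Z) = Mul(Pow(Add(Z, k), -1), Add(-12, Z)) (Function('Y')(k, Z) = Mul(Add(-12, Z), Pow(Add(Z, k), -1)) = Mul(Pow(Add(Z, k), -1), Add(-12, Z)))
Function('L')(c, J) = Add(Rational(1, 2), c) (Function('L')(c, J) = Add(c, Mul(-1, Rational(-1, 2))) = Add(c, Rational(1, 2)) = Add(Rational(1, 2), c))
Add(Function('Y')(99, -416), Mul(-1, Function('L')(Add(Function('W')(-2), -217), -357))) = Add(Mul(Pow(Add(-416, 99), -1), Add(-12, -416)), Mul(-1, Add(Rational(1, 2), Add(-3, -217)))) = Add(Mul(Pow(-317, -1), -428), Mul(-1, Add(Rational(1, 2), -220))) = Add(Mul(Rational(-1, 317), -428), Mul(-1, Rational(-439, 2))) = Add(Rational(428, 317), Rational(439, 2)) = Rational(140019, 634)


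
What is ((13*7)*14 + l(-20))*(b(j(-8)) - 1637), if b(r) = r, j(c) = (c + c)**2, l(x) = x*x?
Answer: -2311794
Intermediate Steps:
l(x) = x**2
j(c) = 4*c**2 (j(c) = (2*c)**2 = 4*c**2)
((13*7)*14 + l(-20))*(b(j(-8)) - 1637) = ((13*7)*14 + (-20)**2)*(4*(-8)**2 - 1637) = (91*14 + 400)*(4*64 - 1637) = (1274 + 400)*(256 - 1637) = 1674*(-1381) = -2311794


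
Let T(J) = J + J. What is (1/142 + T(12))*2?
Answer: 3409/71 ≈ 48.014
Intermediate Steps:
T(J) = 2*J
(1/142 + T(12))*2 = (1/142 + 2*12)*2 = (1/142 + 24)*2 = (3409/142)*2 = 3409/71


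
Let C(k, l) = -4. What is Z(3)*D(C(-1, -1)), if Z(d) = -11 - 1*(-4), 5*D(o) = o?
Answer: 28/5 ≈ 5.6000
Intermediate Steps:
D(o) = o/5
Z(d) = -7 (Z(d) = -11 + 4 = -7)
Z(3)*D(C(-1, -1)) = -7*(-4)/5 = -7*(-⅘) = 28/5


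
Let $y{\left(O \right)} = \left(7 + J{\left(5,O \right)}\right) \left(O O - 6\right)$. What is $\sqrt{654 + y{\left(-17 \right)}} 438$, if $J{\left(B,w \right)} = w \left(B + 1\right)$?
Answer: $438 i \sqrt{26231} \approx 70938.0 i$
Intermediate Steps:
$J{\left(B,w \right)} = w \left(1 + B\right)$
$y{\left(O \right)} = \left(-6 + O^{2}\right) \left(7 + 6 O\right)$ ($y{\left(O \right)} = \left(7 + O \left(1 + 5\right)\right) \left(O O - 6\right) = \left(7 + O 6\right) \left(O^{2} - 6\right) = \left(7 + 6 O\right) \left(-6 + O^{2}\right) = \left(-6 + O^{2}\right) \left(7 + 6 O\right)$)
$\sqrt{654 + y{\left(-17 \right)}} 438 = \sqrt{654 + \left(-42 - -612 + 6 \left(-17\right)^{3} + 7 \left(-17\right)^{2}\right)} 438 = \sqrt{654 + \left(-42 + 612 + 6 \left(-4913\right) + 7 \cdot 289\right)} 438 = \sqrt{654 + \left(-42 + 612 - 29478 + 2023\right)} 438 = \sqrt{654 - 26885} \cdot 438 = \sqrt{-26231} \cdot 438 = i \sqrt{26231} \cdot 438 = 438 i \sqrt{26231}$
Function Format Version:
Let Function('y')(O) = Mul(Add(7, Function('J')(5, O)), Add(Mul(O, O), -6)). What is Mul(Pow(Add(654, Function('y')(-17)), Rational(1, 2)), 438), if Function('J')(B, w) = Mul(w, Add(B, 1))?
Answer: Mul(438, I, Pow(26231, Rational(1, 2))) ≈ Mul(70938., I)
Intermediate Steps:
Function('J')(B, w) = Mul(w, Add(1, B))
Function('y')(O) = Mul(Add(-6, Pow(O, 2)), Add(7, Mul(6, O))) (Function('y')(O) = Mul(Add(7, Mul(O, Add(1, 5))), Add(Mul(O, O), -6)) = Mul(Add(7, Mul(O, 6)), Add(Pow(O, 2), -6)) = Mul(Add(7, Mul(6, O)), Add(-6, Pow(O, 2))) = Mul(Add(-6, Pow(O, 2)), Add(7, Mul(6, O))))
Mul(Pow(Add(654, Function('y')(-17)), Rational(1, 2)), 438) = Mul(Pow(Add(654, Add(-42, Mul(-36, -17), Mul(6, Pow(-17, 3)), Mul(7, Pow(-17, 2)))), Rational(1, 2)), 438) = Mul(Pow(Add(654, Add(-42, 612, Mul(6, -4913), Mul(7, 289))), Rational(1, 2)), 438) = Mul(Pow(Add(654, Add(-42, 612, -29478, 2023)), Rational(1, 2)), 438) = Mul(Pow(Add(654, -26885), Rational(1, 2)), 438) = Mul(Pow(-26231, Rational(1, 2)), 438) = Mul(Mul(I, Pow(26231, Rational(1, 2))), 438) = Mul(438, I, Pow(26231, Rational(1, 2)))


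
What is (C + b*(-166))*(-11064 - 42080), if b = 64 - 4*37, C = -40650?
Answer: 1419263664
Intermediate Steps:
b = -84 (b = 64 - 1*148 = 64 - 148 = -84)
(C + b*(-166))*(-11064 - 42080) = (-40650 - 84*(-166))*(-11064 - 42080) = (-40650 + 13944)*(-53144) = -26706*(-53144) = 1419263664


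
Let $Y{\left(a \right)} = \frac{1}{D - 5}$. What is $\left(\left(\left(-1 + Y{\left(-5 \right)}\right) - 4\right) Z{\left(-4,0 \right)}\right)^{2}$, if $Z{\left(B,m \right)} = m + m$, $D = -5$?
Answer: $0$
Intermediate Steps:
$Z{\left(B,m \right)} = 2 m$
$Y{\left(a \right)} = - \frac{1}{10}$ ($Y{\left(a \right)} = \frac{1}{-5 - 5} = \frac{1}{-10} = - \frac{1}{10}$)
$\left(\left(\left(-1 + Y{\left(-5 \right)}\right) - 4\right) Z{\left(-4,0 \right)}\right)^{2} = \left(\left(\left(-1 - \frac{1}{10}\right) - 4\right) 2 \cdot 0\right)^{2} = \left(\left(- \frac{11}{10} - 4\right) 0\right)^{2} = \left(\left(- \frac{51}{10}\right) 0\right)^{2} = 0^{2} = 0$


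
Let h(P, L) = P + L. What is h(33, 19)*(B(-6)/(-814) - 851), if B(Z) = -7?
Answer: -18010382/407 ≈ -44252.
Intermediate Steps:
h(P, L) = L + P
h(33, 19)*(B(-6)/(-814) - 851) = (19 + 33)*(-7/(-814) - 851) = 52*(-7*(-1/814) - 851) = 52*(7/814 - 851) = 52*(-692707/814) = -18010382/407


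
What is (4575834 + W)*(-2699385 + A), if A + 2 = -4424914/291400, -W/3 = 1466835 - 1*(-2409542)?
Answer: 2774082153072733029/145700 ≈ 1.9040e+13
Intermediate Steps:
W = -11629131 (W = -3*(1466835 - 1*(-2409542)) = -3*(1466835 + 2409542) = -3*3876377 = -11629131)
A = -2503857/145700 (A = -2 - 4424914/291400 = -2 - 4424914*1/291400 = -2 - 2212457/145700 = -2503857/145700 ≈ -17.185)
(4575834 + W)*(-2699385 + A) = (4575834 - 11629131)*(-2699385 - 2503857/145700) = -7053297*(-393302898357/145700) = 2774082153072733029/145700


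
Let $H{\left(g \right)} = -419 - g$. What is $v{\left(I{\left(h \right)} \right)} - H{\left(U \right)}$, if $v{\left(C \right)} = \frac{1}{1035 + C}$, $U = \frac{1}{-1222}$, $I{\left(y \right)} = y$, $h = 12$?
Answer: $\frac{536083021}{1279434} \approx 419.0$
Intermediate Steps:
$U = - \frac{1}{1222} \approx -0.00081833$
$v{\left(I{\left(h \right)} \right)} - H{\left(U \right)} = \frac{1}{1035 + 12} - \left(-419 - - \frac{1}{1222}\right) = \frac{1}{1047} - \left(-419 + \frac{1}{1222}\right) = \frac{1}{1047} - - \frac{512017}{1222} = \frac{1}{1047} + \frac{512017}{1222} = \frac{536083021}{1279434}$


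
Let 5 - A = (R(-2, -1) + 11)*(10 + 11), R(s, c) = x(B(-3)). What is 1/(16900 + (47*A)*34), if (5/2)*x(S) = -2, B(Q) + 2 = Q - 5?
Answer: -5/1587008 ≈ -3.1506e-6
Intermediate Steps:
B(Q) = -7 + Q (B(Q) = -2 + (Q - 5) = -2 + (-5 + Q) = -7 + Q)
x(S) = -⅘ (x(S) = (⅖)*(-2) = -⅘)
R(s, c) = -⅘
A = -1046/5 (A = 5 - (-⅘ + 11)*(10 + 11) = 5 - 51*21/5 = 5 - 1*1071/5 = 5 - 1071/5 = -1046/5 ≈ -209.20)
1/(16900 + (47*A)*34) = 1/(16900 + (47*(-1046/5))*34) = 1/(16900 - 49162/5*34) = 1/(16900 - 1671508/5) = 1/(-1587008/5) = -5/1587008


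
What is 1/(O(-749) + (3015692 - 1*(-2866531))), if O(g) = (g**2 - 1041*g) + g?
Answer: 1/7222184 ≈ 1.3846e-7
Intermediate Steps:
O(g) = g**2 - 1040*g
1/(O(-749) + (3015692 - 1*(-2866531))) = 1/(-749*(-1040 - 749) + (3015692 - 1*(-2866531))) = 1/(-749*(-1789) + (3015692 + 2866531)) = 1/(1339961 + 5882223) = 1/7222184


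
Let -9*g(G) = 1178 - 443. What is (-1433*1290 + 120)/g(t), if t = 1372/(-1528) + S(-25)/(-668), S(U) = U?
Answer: 1109070/49 ≈ 22634.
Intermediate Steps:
t = -109787/127588 (t = 1372/(-1528) - 25/(-668) = 1372*(-1/1528) - 25*(-1/668) = -343/382 + 25/668 = -109787/127588 ≈ -0.86048)
g(G) = -245/3 (g(G) = -(1178 - 443)/9 = -1/9*735 = -245/3)
(-1433*1290 + 120)/g(t) = (-1433*1290 + 120)/(-245/3) = (-1848570 + 120)*(-3/245) = -1848450*(-3/245) = 1109070/49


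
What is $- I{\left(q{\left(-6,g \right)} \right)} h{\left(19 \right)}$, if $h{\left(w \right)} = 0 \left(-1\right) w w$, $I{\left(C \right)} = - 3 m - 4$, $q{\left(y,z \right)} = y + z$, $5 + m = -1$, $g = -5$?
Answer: $0$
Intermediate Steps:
$m = -6$ ($m = -5 - 1 = -6$)
$I{\left(C \right)} = 14$ ($I{\left(C \right)} = \left(-3\right) \left(-6\right) - 4 = 18 - 4 = 14$)
$h{\left(w \right)} = 0$ ($h{\left(w \right)} = 0 w^{2} = 0$)
$- I{\left(q{\left(-6,g \right)} \right)} h{\left(19 \right)} = - 14 \cdot 0 = \left(-1\right) 0 = 0$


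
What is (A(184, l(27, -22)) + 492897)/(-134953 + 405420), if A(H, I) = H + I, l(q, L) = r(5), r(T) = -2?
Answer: 493079/270467 ≈ 1.8231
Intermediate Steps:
l(q, L) = -2
(A(184, l(27, -22)) + 492897)/(-134953 + 405420) = ((184 - 2) + 492897)/(-134953 + 405420) = (182 + 492897)/270467 = 493079*(1/270467) = 493079/270467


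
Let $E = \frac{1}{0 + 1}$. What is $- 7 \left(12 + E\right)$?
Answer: $-91$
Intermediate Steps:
$E = 1$ ($E = 1^{-1} = 1$)
$- 7 \left(12 + E\right) = - 7 \left(12 + 1\right) = \left(-7\right) 13 = -91$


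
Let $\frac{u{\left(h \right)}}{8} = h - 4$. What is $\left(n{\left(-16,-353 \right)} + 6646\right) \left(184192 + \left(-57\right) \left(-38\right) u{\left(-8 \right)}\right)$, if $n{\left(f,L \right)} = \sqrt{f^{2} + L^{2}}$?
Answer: $-157802624 - 23744 \sqrt{124865} \approx -1.6619 \cdot 10^{8}$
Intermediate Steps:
$u{\left(h \right)} = -32 + 8 h$ ($u{\left(h \right)} = 8 \left(h - 4\right) = 8 \left(-4 + h\right) = -32 + 8 h$)
$n{\left(f,L \right)} = \sqrt{L^{2} + f^{2}}$
$\left(n{\left(-16,-353 \right)} + 6646\right) \left(184192 + \left(-57\right) \left(-38\right) u{\left(-8 \right)}\right) = \left(\sqrt{\left(-353\right)^{2} + \left(-16\right)^{2}} + 6646\right) \left(184192 + \left(-57\right) \left(-38\right) \left(-32 + 8 \left(-8\right)\right)\right) = \left(\sqrt{124609 + 256} + 6646\right) \left(184192 + 2166 \left(-32 - 64\right)\right) = \left(\sqrt{124865} + 6646\right) \left(184192 + 2166 \left(-96\right)\right) = \left(6646 + \sqrt{124865}\right) \left(184192 - 207936\right) = \left(6646 + \sqrt{124865}\right) \left(-23744\right) = -157802624 - 23744 \sqrt{124865}$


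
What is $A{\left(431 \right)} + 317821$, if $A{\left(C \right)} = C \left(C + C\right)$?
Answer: $689343$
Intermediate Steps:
$A{\left(C \right)} = 2 C^{2}$ ($A{\left(C \right)} = C 2 C = 2 C^{2}$)
$A{\left(431 \right)} + 317821 = 2 \cdot 431^{2} + 317821 = 2 \cdot 185761 + 317821 = 371522 + 317821 = 689343$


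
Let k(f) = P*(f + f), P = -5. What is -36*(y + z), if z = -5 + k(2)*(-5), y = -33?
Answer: -2232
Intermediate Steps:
k(f) = -10*f (k(f) = -5*(f + f) = -10*f)
z = 95 (z = -5 - 10*2*(-5) = -5 - 20*(-5) = -5 + 100 = 95)
-36*(y + z) = -36*(-33 + 95) = -36*62 = -2232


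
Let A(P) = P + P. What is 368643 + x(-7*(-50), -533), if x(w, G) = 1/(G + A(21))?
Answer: 181003712/491 ≈ 3.6864e+5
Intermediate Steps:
A(P) = 2*P
x(w, G) = 1/(42 + G) (x(w, G) = 1/(G + 2*21) = 1/(G + 42) = 1/(42 + G))
368643 + x(-7*(-50), -533) = 368643 + 1/(42 - 533) = 368643 + 1/(-491) = 368643 - 1/491 = 181003712/491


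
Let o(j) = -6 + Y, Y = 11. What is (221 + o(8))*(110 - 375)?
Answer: -59890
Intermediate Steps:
o(j) = 5 (o(j) = -6 + 11 = 5)
(221 + o(8))*(110 - 375) = (221 + 5)*(110 - 375) = 226*(-265) = -59890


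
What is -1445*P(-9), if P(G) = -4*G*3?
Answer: -156060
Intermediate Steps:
P(G) = -12*G
-1445*P(-9) = -(-17340)*(-9) = -1445*108 = -156060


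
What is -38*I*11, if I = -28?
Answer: 11704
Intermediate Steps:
-38*I*11 = -38*(-28)*11 = 1064*11 = 11704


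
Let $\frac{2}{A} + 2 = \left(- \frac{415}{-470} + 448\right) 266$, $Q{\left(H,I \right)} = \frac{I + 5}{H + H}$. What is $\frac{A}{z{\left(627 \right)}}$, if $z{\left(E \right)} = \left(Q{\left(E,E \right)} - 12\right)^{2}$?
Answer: $\frac{18477063}{145782340340512} \approx 1.2674 \cdot 10^{-7}$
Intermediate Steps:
$Q{\left(H,I \right)} = \frac{5 + I}{2 H}$
$z{\left(E \right)} = \left(-12 + \frac{5 + E}{2 E}\right)^{2}$ ($z{\left(E \right)} = \left(\frac{5 + E}{2 E} - 12\right)^{2} = \left(-12 + \frac{5 + E}{2 E}\right)^{2}$)
$A = \frac{94}{5611841}$ ($A = \frac{2}{-2 + \left(- \frac{415}{-470} + 448\right) 266} = \frac{2}{-2 + \left(\left(-415\right) \left(- \frac{1}{470}\right) + 448\right) 266} = \frac{2}{-2 + \left(\frac{83}{94} + 448\right) 266} = \frac{2}{-2 + \frac{42195}{94} \cdot 266} = \frac{2}{-2 + \frac{5611935}{47}} = \frac{2}{\frac{5611841}{47}} = 2 \cdot \frac{47}{5611841} = \frac{94}{5611841} \approx 1.675 \cdot 10^{-5}$)
$\frac{A}{z{\left(627 \right)}} = \frac{94}{5611841 \frac{\left(-5 + 23 \cdot 627\right)^{2}}{4 \cdot 393129}} = \frac{94}{5611841 \cdot \frac{1}{4} \cdot \frac{1}{393129} \left(-5 + 14421\right)^{2}} = \frac{94}{5611841 \cdot \frac{1}{4} \cdot \frac{1}{393129} \cdot 14416^{2}} = \frac{94}{5611841 \cdot \frac{1}{4} \cdot \frac{1}{393129} \cdot 207821056} = \frac{94}{5611841 \cdot \frac{51955264}{393129}} = \frac{94}{5611841} \cdot \frac{393129}{51955264} = \frac{18477063}{145782340340512}$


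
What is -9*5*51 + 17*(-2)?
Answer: -2329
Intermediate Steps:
-9*5*51 + 17*(-2) = -45*51 - 34 = -2295 - 34 = -2329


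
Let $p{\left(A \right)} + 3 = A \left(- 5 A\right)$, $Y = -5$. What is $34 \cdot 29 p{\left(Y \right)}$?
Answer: $-126208$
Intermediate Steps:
$p{\left(A \right)} = -3 - 5 A^{2}$ ($p{\left(A \right)} = -3 + A \left(- 5 A\right) = -3 - 5 A^{2}$)
$34 \cdot 29 p{\left(Y \right)} = 34 \cdot 29 \left(-3 - 5 \left(-5\right)^{2}\right) = 986 \left(-3 - 125\right) = 986 \left(-128\right) = -126208$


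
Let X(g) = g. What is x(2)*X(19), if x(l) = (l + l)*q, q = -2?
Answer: -152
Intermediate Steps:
x(l) = -4*l (x(l) = (l + l)*(-2) = (2*l)*(-2) = -4*l)
x(2)*X(19) = -4*2*19 = -8*19 = -152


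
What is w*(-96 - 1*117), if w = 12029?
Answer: -2562177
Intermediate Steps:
w*(-96 - 1*117) = 12029*(-96 - 1*117) = 12029*(-96 - 117) = 12029*(-213) = -2562177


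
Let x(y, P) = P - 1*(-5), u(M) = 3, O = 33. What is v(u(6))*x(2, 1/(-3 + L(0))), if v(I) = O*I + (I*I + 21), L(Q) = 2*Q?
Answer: 602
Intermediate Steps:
v(I) = 21 + I² + 33*I (v(I) = 33*I + (I*I + 21) = 33*I + (I² + 21) = 33*I + (21 + I²) = 21 + I² + 33*I)
x(y, P) = 5 + P (x(y, P) = P + 5 = 5 + P)
v(u(6))*x(2, 1/(-3 + L(0))) = (21 + 3² + 33*3)*(5 + 1/(-3 + 2*0)) = (21 + 9 + 99)*(5 + 1/(-3 + 0)) = 129*(5 + 1/(-3)) = 129*(5 - ⅓) = 129*(14/3) = 602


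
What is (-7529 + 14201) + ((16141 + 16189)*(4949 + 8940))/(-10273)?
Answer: -380489914/10273 ≈ -37038.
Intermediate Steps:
(-7529 + 14201) + ((16141 + 16189)*(4949 + 8940))/(-10273) = 6672 + (32330*13889)*(-1/10273) = 6672 + 449031370*(-1/10273) = 6672 - 449031370/10273 = -380489914/10273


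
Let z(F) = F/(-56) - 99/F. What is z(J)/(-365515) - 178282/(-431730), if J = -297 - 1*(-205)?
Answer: 7873422133/19066724460 ≈ 0.41294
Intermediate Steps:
J = -92 (J = -297 + 205 = -92)
z(F) = -99/F - F/56 (z(F) = F*(-1/56) - 99/F = -F/56 - 99/F = -99/F - F/56)
z(J)/(-365515) - 178282/(-431730) = (-99/(-92) - 1/56*(-92))/(-365515) - 178282/(-431730) = (-99*(-1/92) + 23/14)*(-1/365515) - 178282*(-1/431730) = (99/92 + 23/14)*(-1/365515) + 6857/16605 = (1751/644)*(-1/365515) + 6857/16605 = -1751/235391660 + 6857/16605 = 7873422133/19066724460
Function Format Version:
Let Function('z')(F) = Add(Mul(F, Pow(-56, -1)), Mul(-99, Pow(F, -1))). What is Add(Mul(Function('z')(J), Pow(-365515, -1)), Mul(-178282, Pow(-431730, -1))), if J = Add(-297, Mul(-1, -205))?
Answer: Rational(7873422133, 19066724460) ≈ 0.41294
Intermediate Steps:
J = -92 (J = Add(-297, 205) = -92)
Function('z')(F) = Add(Mul(-99, Pow(F, -1)), Mul(Rational(-1, 56), F)) (Function('z')(F) = Add(Mul(F, Rational(-1, 56)), Mul(-99, Pow(F, -1))) = Add(Mul(Rational(-1, 56), F), Mul(-99, Pow(F, -1))) = Add(Mul(-99, Pow(F, -1)), Mul(Rational(-1, 56), F)))
Add(Mul(Function('z')(J), Pow(-365515, -1)), Mul(-178282, Pow(-431730, -1))) = Add(Mul(Add(Mul(-99, Pow(-92, -1)), Mul(Rational(-1, 56), -92)), Pow(-365515, -1)), Mul(-178282, Pow(-431730, -1))) = Add(Mul(Add(Mul(-99, Rational(-1, 92)), Rational(23, 14)), Rational(-1, 365515)), Mul(-178282, Rational(-1, 431730))) = Add(Mul(Add(Rational(99, 92), Rational(23, 14)), Rational(-1, 365515)), Rational(6857, 16605)) = Add(Mul(Rational(1751, 644), Rational(-1, 365515)), Rational(6857, 16605)) = Add(Rational(-1751, 235391660), Rational(6857, 16605)) = Rational(7873422133, 19066724460)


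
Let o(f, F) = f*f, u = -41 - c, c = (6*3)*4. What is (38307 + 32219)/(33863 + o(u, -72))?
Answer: 35263/23316 ≈ 1.5124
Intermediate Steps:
c = 72 (c = 18*4 = 72)
u = -113 (u = -41 - 1*72 = -41 - 72 = -113)
o(f, F) = f²
(38307 + 32219)/(33863 + o(u, -72)) = (38307 + 32219)/(33863 + (-113)²) = 70526/(33863 + 12769) = 70526/46632 = 70526*(1/46632) = 35263/23316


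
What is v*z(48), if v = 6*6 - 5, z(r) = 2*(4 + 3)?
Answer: 434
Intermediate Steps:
z(r) = 14 (z(r) = 2*7 = 14)
v = 31 (v = 36 - 5 = 31)
v*z(48) = 31*14 = 434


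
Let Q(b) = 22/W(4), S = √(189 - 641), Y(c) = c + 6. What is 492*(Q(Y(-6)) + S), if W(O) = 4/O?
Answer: 10824 + 984*I*√113 ≈ 10824.0 + 10460.0*I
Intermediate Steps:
Y(c) = 6 + c
S = 2*I*√113 (S = √(-452) = 2*I*√113 ≈ 21.26*I)
Q(b) = 22 (Q(b) = 22/((4/4)) = 22/((4*(¼))) = 22/1 = 22*1 = 22)
492*(Q(Y(-6)) + S) = 492*(22 + 2*I*√113) = 10824 + 984*I*√113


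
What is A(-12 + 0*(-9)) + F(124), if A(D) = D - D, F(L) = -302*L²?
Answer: -4643552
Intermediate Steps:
A(D) = 0
A(-12 + 0*(-9)) + F(124) = 0 - 302*124² = 0 - 302*15376 = 0 - 4643552 = -4643552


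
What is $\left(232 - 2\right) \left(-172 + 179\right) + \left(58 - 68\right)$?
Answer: $1600$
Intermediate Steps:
$\left(232 - 2\right) \left(-172 + 179\right) + \left(58 - 68\right) = 230 \cdot 7 + \left(58 - 68\right) = 1610 - 10 = 1600$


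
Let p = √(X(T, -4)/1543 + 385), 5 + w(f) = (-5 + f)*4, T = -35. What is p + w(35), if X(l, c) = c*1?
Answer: 115 + √916620693/1543 ≈ 134.62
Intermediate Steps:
X(l, c) = c
w(f) = -25 + 4*f (w(f) = -5 + (-5 + f)*4 = -5 + (-20 + 4*f) = -25 + 4*f)
p = √916620693/1543 (p = √(-4/1543 + 385) = √(594051/1543) = √916620693/1543 ≈ 19.621)
p + w(35) = √916620693/1543 + (-25 + 4*35) = √916620693/1543 + (-25 + 140) = √916620693/1543 + 115 = 115 + √916620693/1543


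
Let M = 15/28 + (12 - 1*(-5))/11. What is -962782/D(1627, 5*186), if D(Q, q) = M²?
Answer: -142485728/641 ≈ -2.2229e+5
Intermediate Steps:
M = 641/308 (M = 15*(1/28) + (12 + 5)*(1/11) = 15/28 + 17*(1/11) = 15/28 + 17/11 = 641/308 ≈ 2.0812)
D(Q, q) = 410881/94864 (D(Q, q) = (641/308)² = 410881/94864)
-962782/D(1627, 5*186) = -962782/410881/94864 = -962782*94864/410881 = -142485728/641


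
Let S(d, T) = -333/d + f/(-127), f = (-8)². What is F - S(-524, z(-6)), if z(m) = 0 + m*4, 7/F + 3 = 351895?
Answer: -192521789/1463606801 ≈ -0.13154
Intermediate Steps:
F = 7/351892 (F = 7/(-3 + 351895) = 7/351892 ≈ 1.9892e-5)
z(m) = 4*m (z(m) = 0 + 4*m = 4*m)
f = 64
S(d, T) = -64/127 - 333/d (S(d, T) = -333/d + 64/(-127) = -333/d + 64*(-1/127) = -333/d - 64/127 = -64/127 - 333/d)
F - S(-524, z(-6)) = 7/351892 - (-64/127 - 333/(-524)) = 7/351892 - (-64/127 - 333*(-1/524)) = 7/351892 - (-64/127 + 333/524) = 7/351892 - 1*8755/66548 = 7/351892 - 8755/66548 = -192521789/1463606801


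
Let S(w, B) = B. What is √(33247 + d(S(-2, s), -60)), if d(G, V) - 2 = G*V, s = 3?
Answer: √33069 ≈ 181.85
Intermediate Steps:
d(G, V) = 2 + G*V
√(33247 + d(S(-2, s), -60)) = √(33247 + (2 + 3*(-60))) = √(33247 + (2 - 180)) = √(33247 - 178) = √33069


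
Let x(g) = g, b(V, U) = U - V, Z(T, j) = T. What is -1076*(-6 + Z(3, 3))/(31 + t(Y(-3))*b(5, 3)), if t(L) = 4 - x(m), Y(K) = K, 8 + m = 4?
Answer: 1076/5 ≈ 215.20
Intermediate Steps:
m = -4 (m = -8 + 4 = -4)
t(L) = 8 (t(L) = 4 - 1*(-4) = 4 + 4 = 8)
-1076*(-6 + Z(3, 3))/(31 + t(Y(-3))*b(5, 3)) = -1076*(-6 + 3)/(31 + 8*(3 - 1*5)) = -1076*(-3/(31 + 8*(3 - 5))) = -1076*(-3/(31 + 8*(-2))) = -1076*(-3/(31 - 16)) = -1076/(15*(-⅓)) = -1076/(-5) = -1076*(-⅕) = 1076/5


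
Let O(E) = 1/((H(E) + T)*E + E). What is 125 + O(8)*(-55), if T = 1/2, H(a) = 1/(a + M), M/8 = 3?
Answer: 5905/49 ≈ 120.51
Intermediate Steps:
M = 24 (M = 8*3 = 24)
H(a) = 1/(24 + a) (H(a) = 1/(a + 24) = 1/(24 + a))
T = 1/2 ≈ 0.50000
O(E) = 1/(E + E*(1/2 + 1/(24 + E))) (O(E) = 1/((1/(24 + E) + 1/2)*E + E) = 1/((1/2 + 1/(24 + E))*E + E) = 1/(E*(1/2 + 1/(24 + E)) + E) = 1/(E + E*(1/2 + 1/(24 + E))))
125 + O(8)*(-55) = 125 + (2*(24 + 8)/(8*(74 + 3*8)))*(-55) = 125 + (2*(1/8)*32/(74 + 24))*(-55) = 125 + (2*(1/8)*32/98)*(-55) = 125 + (2*(1/8)*(1/98)*32)*(-55) = 125 + (4/49)*(-55) = 125 - 220/49 = 5905/49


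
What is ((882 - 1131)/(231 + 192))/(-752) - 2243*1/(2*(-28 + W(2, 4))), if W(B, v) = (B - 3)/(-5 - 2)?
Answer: 277473467/6892080 ≈ 40.260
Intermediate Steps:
W(B, v) = 3/7 - B/7 (W(B, v) = (-3 + B)/(-7) = (-3 + B)*(-⅐) = 3/7 - B/7)
((882 - 1131)/(231 + 192))/(-752) - 2243*1/(2*(-28 + W(2, 4))) = ((882 - 1131)/(231 + 192))/(-752) - 2243*1/(2*(-28 + (3/7 - ⅐*2))) = -249/423*(-1/752) - 2243*1/(2*(-28 + (3/7 - 2/7))) = -249*1/423*(-1/752) - 2243*1/(2*(-28 + ⅐)) = -83/141*(-1/752) - 2243/(2*(-195/7)) = 83/106032 - 2243/(-390/7) = 83/106032 - 2243*(-7/390) = 83/106032 + 15701/390 = 277473467/6892080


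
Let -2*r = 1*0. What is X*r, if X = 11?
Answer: 0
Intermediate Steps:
r = 0 (r = -0/2 = -½*0 = 0)
X*r = 11*0 = 0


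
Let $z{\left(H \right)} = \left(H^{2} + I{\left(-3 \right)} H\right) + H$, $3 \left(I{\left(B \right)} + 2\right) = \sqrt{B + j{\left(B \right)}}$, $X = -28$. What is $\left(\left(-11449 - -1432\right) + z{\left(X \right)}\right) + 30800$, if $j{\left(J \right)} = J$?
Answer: $21595 - \frac{28 i \sqrt{6}}{3} \approx 21595.0 - 22.862 i$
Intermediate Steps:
$I{\left(B \right)} = -2 + \frac{\sqrt{2} \sqrt{B}}{3}$ ($I{\left(B \right)} = -2 + \frac{\sqrt{B + B}}{3} = -2 + \frac{\sqrt{2 B}}{3} = -2 + \frac{\sqrt{2} \sqrt{B}}{3}$)
$z{\left(H \right)} = H + H^{2} + H \left(-2 + \frac{i \sqrt{6}}{3}\right)$ ($z{\left(H \right)} = \left(H^{2} + \left(-2 + \frac{\sqrt{2} \sqrt{-3}}{3}\right) H\right) + H = \left(H^{2} + \left(-2 + \frac{\sqrt{2} i \sqrt{3}}{3}\right) H\right) + H = \left(H^{2} + \left(-2 + \frac{i \sqrt{6}}{3}\right) H\right) + H = \left(H^{2} + H \left(-2 + \frac{i \sqrt{6}}{3}\right)\right) + H = H + H^{2} + H \left(-2 + \frac{i \sqrt{6}}{3}\right)$)
$\left(\left(-11449 - -1432\right) + z{\left(X \right)}\right) + 30800 = \left(\left(-11449 - -1432\right) + \frac{1}{3} \left(-28\right) \left(-3 + 3 \left(-28\right) + i \sqrt{6}\right)\right) + 30800 = \left(\left(-11449 + 1432\right) + \frac{1}{3} \left(-28\right) \left(-3 - 84 + i \sqrt{6}\right)\right) + 30800 = \left(-10017 + \frac{1}{3} \left(-28\right) \left(-87 + i \sqrt{6}\right)\right) + 30800 = \left(-10017 + \left(812 - \frac{28 i \sqrt{6}}{3}\right)\right) + 30800 = \left(-9205 - \frac{28 i \sqrt{6}}{3}\right) + 30800 = 21595 - \frac{28 i \sqrt{6}}{3}$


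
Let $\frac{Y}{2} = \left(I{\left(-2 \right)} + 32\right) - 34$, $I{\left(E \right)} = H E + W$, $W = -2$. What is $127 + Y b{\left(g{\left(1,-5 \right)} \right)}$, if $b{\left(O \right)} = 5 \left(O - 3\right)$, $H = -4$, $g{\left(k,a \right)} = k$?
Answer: $47$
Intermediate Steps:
$I{\left(E \right)} = -2 - 4 E$ ($I{\left(E \right)} = - 4 E - 2 = -2 - 4 E$)
$b{\left(O \right)} = -15 + 5 O$ ($b{\left(O \right)} = 5 \left(-3 + O\right) = -15 + 5 O$)
$Y = 8$ ($Y = 2 \left(\left(\left(-2 - -8\right) + 32\right) - 34\right) = 2 \left(\left(\left(-2 + 8\right) + 32\right) - 34\right) = 2 \left(\left(6 + 32\right) - 34\right) = 2 \left(38 - 34\right) = 2 \cdot 4 = 8$)
$127 + Y b{\left(g{\left(1,-5 \right)} \right)} = 127 + 8 \left(-15 + 5 \cdot 1\right) = 127 + 8 \left(-15 + 5\right) = 127 + 8 \left(-10\right) = 127 - 80 = 47$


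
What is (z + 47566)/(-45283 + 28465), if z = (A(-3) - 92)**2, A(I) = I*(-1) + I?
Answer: -28015/8409 ≈ -3.3316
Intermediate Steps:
A(I) = 0 (A(I) = -I + I = 0)
z = 8464 (z = (0 - 92)**2 = (-92)**2 = 8464)
(z + 47566)/(-45283 + 28465) = (8464 + 47566)/(-45283 + 28465) = 56030/(-16818) = 56030*(-1/16818) = -28015/8409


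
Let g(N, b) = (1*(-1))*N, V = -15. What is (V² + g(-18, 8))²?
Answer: 59049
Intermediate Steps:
g(N, b) = -N
(V² + g(-18, 8))² = ((-15)² - 1*(-18))² = (225 + 18)² = 243² = 59049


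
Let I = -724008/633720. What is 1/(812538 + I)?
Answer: 26405/21455035723 ≈ 1.2307e-6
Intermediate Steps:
I = -30167/26405 (I = -724008*1/633720 = -30167/26405 ≈ -1.1425)
1/(812538 + I) = 1/(812538 - 30167/26405) = 1/(21455035723/26405) = 26405/21455035723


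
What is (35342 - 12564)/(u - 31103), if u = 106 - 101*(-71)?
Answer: -11389/11913 ≈ -0.95601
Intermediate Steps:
u = 7277 (u = 106 + 7171 = 7277)
(35342 - 12564)/(u - 31103) = (35342 - 12564)/(7277 - 31103) = 22778/(-23826) = 22778*(-1/23826) = -11389/11913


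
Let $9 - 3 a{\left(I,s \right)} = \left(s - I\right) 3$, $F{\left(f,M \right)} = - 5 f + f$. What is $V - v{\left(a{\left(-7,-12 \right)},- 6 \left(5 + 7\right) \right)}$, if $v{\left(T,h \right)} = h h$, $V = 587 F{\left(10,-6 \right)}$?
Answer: $-28664$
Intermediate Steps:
$F{\left(f,M \right)} = - 4 f$
$a{\left(I,s \right)} = 3 + I - s$ ($a{\left(I,s \right)} = 3 - \frac{\left(s - I\right) 3}{3} = 3 - \frac{- 3 I + 3 s}{3} = 3 + \left(I - s\right) = 3 + I - s$)
$V = -23480$ ($V = 587 \left(\left(-4\right) 10\right) = 587 \left(-40\right) = -23480$)
$v{\left(T,h \right)} = h^{2}$
$V - v{\left(a{\left(-7,-12 \right)},- 6 \left(5 + 7\right) \right)} = -23480 - \left(- 6 \left(5 + 7\right)\right)^{2} = -23480 - \left(\left(-6\right) 12\right)^{2} = -23480 - \left(-72\right)^{2} = -23480 - 5184 = -28664$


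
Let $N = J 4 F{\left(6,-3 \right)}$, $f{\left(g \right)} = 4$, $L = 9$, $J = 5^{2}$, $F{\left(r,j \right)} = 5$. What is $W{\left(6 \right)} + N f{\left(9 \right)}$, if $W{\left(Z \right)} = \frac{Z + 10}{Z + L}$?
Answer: $\frac{30016}{15} \approx 2001.1$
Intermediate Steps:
$J = 25$
$N = 500$ ($N = 25 \cdot 4 \cdot 5 = 100 \cdot 5 = 500$)
$W{\left(Z \right)} = \frac{10 + Z}{9 + Z}$ ($W{\left(Z \right)} = \frac{Z + 10}{Z + 9} = \frac{10 + Z}{9 + Z}$)
$W{\left(6 \right)} + N f{\left(9 \right)} = \frac{10 + 6}{9 + 6} + 500 \cdot 4 = \frac{1}{15} \cdot 16 + 2000 = \frac{16}{15} + 2000 = \frac{30016}{15}$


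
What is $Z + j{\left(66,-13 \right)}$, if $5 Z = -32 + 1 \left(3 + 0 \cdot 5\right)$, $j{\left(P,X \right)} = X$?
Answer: $- \frac{94}{5} \approx -18.8$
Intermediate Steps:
$Z = - \frac{29}{5}$ ($Z = \frac{-32 + 1 \left(3 + 0 \cdot 5\right)}{5} = \frac{-32 + 1 \left(3 + 0\right)}{5} = \frac{-32 + 1 \cdot 3}{5} = \frac{-32 + 3}{5} = \frac{1}{5} \left(-29\right) = - \frac{29}{5} \approx -5.8$)
$Z + j{\left(66,-13 \right)} = - \frac{29}{5} - 13 = - \frac{94}{5}$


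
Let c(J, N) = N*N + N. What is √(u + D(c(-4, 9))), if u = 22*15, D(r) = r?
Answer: 2*√105 ≈ 20.494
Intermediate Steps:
c(J, N) = N + N² (c(J, N) = N² + N = N + N²)
u = 330
√(u + D(c(-4, 9))) = √(330 + 9*(1 + 9)) = √(330 + 9*10) = √(330 + 90) = √420 = 2*√105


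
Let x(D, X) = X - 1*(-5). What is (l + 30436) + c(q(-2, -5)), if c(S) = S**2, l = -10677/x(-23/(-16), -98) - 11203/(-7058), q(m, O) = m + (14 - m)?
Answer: 6727687051/218798 ≈ 30748.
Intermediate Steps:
x(D, X) = 5 + X (x(D, X) = X + 5 = 5 + X)
q(m, O) = 14
l = 25466715/218798 (l = -10677/(5 - 98) - 11203/(-7058) = -10677/(-93) - 11203*(-1/7058) = -10677*(-1/93) + 11203/7058 = 3559/31 + 11203/7058 = 25466715/218798 ≈ 116.39)
(l + 30436) + c(q(-2, -5)) = (25466715/218798 + 30436) + 14**2 = 6684802643/218798 + 196 = 6727687051/218798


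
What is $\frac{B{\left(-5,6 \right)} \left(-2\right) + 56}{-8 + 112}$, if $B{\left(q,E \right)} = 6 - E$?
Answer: $\frac{7}{13} \approx 0.53846$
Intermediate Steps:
$\frac{B{\left(-5,6 \right)} \left(-2\right) + 56}{-8 + 112} = \frac{\left(6 - 6\right) \left(-2\right) + 56}{-8 + 112} = \frac{\left(6 - 6\right) \left(-2\right) + 56}{104} = \frac{0 \left(-2\right) + 56}{104} = \frac{0 + 56}{104} = \frac{1}{104} \cdot 56 = \frac{7}{13}$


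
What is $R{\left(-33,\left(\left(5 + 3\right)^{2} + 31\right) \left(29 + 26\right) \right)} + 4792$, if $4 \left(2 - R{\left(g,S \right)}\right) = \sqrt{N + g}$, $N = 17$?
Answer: $4794 - i \approx 4794.0 - 1.0 i$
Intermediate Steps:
$R{\left(g,S \right)} = 2 - \frac{\sqrt{17 + g}}{4}$
$R{\left(-33,\left(\left(5 + 3\right)^{2} + 31\right) \left(29 + 26\right) \right)} + 4792 = \left(2 - \frac{\sqrt{17 - 33}}{4}\right) + 4792 = \left(2 - \frac{\sqrt{-16}}{4}\right) + 4792 = \left(2 - \frac{4 i}{4}\right) + 4792 = \left(2 - i\right) + 4792 = 4794 - i$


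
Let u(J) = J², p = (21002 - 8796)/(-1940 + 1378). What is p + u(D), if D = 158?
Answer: 7008781/281 ≈ 24942.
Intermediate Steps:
p = -6103/281 (p = 12206/(-562) = 12206*(-1/562) = -6103/281 ≈ -21.719)
p + u(D) = -6103/281 + 158² = -6103/281 + 24964 = 7008781/281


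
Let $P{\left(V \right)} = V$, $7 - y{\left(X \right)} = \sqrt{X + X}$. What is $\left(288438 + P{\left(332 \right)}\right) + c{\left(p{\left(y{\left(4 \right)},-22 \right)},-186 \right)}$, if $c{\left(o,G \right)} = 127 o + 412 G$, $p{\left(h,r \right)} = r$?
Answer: $209344$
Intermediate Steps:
$y{\left(X \right)} = 7 - \sqrt{2} \sqrt{X}$ ($y{\left(X \right)} = 7 - \sqrt{X + X} = 7 - \sqrt{2 X} = 7 - \sqrt{2} \sqrt{X}$)
$\left(288438 + P{\left(332 \right)}\right) + c{\left(p{\left(y{\left(4 \right)},-22 \right)},-186 \right)} = \left(288438 + 332\right) + \left(127 \left(-22\right) + 412 \left(-186\right)\right) = 288770 - 79426 = 209344$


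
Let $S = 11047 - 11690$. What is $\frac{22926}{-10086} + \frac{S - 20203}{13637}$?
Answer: $- \frac{87149103}{22923797} \approx -3.8017$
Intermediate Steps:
$S = -643$
$\frac{22926}{-10086} + \frac{S - 20203}{13637} = \frac{22926}{-10086} + \frac{-643 - 20203}{13637} = 22926 \left(- \frac{1}{10086}\right) + \left(-643 - 20203\right) \frac{1}{13637} = - \frac{3821}{1681} - \frac{20846}{13637} = - \frac{87149103}{22923797}$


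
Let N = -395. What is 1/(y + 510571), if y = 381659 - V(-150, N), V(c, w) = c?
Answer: 1/892380 ≈ 1.1206e-6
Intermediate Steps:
y = 381809 (y = 381659 - 1*(-150) = 381659 + 150 = 381809)
1/(y + 510571) = 1/(381809 + 510571) = 1/892380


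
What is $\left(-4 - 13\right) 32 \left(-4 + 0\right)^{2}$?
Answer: $-8704$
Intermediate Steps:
$\left(-4 - 13\right) 32 \left(-4 + 0\right)^{2} = \left(-4 - 13\right) 32 \left(-4\right)^{2} = \left(-17\right) 32 \cdot 16 = \left(-544\right) 16 = -8704$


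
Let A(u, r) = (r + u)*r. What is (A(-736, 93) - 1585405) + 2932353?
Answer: 1287149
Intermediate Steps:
A(u, r) = r*(r + u)
(A(-736, 93) - 1585405) + 2932353 = (93*(93 - 736) - 1585405) + 2932353 = (93*(-643) - 1585405) + 2932353 = (-59799 - 1585405) + 2932353 = -1645204 + 2932353 = 1287149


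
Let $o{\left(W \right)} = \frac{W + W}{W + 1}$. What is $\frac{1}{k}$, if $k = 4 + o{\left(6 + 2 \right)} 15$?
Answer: $\frac{3}{92} \approx 0.032609$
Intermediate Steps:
$o{\left(W \right)} = \frac{2 W}{1 + W}$
$k = \frac{92}{3}$ ($k = 4 + \frac{2 \left(6 + 2\right)}{1 + \left(6 + 2\right)} 15 = 4 + 2 \cdot 8 \frac{1}{1 + 8} \cdot 15 = 4 + 2 \cdot 8 \cdot \frac{1}{9} \cdot 15 = 4 + \frac{16}{9} \cdot 15 = 4 + \frac{80}{3} = \frac{92}{3} \approx 30.667$)
$\frac{1}{k} = \frac{1}{\frac{92}{3}} = \frac{3}{92}$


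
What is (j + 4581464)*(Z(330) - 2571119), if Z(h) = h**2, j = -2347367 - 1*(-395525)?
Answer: -6474705251218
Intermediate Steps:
j = -1951842 (j = -2347367 + 395525 = -1951842)
(j + 4581464)*(Z(330) - 2571119) = (-1951842 + 4581464)*(330**2 - 2571119) = 2629622*(108900 - 2571119) = 2629622*(-2462219) = -6474705251218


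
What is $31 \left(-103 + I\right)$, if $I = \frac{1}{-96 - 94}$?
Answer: $- \frac{606701}{190} \approx -3193.2$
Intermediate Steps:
$I = - \frac{1}{190}$ ($I = \frac{1}{-190} = - \frac{1}{190} \approx -0.0052632$)
$31 \left(-103 + I\right) = 31 \left(-103 - \frac{1}{190}\right) = 31 \left(- \frac{19571}{190}\right) = - \frac{606701}{190}$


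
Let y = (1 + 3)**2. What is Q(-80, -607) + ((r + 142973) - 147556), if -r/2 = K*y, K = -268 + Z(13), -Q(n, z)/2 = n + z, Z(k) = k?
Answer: 4951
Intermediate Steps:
y = 16 (y = 4**2 = 16)
Q(n, z) = -2*n - 2*z (Q(n, z) = -2*(n + z) = -2*n - 2*z)
K = -255 (K = -268 + 13 = -255)
r = 8160 (r = -(-510)*16 = -2*(-4080) = 8160)
Q(-80, -607) + ((r + 142973) - 147556) = (-2*(-80) - 2*(-607)) + ((8160 + 142973) - 147556) = (160 + 1214) + (151133 - 147556) = 1374 + 3577 = 4951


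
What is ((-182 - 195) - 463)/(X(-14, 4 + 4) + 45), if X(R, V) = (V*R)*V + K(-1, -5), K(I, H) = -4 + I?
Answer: 105/107 ≈ 0.98131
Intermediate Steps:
X(R, V) = -5 + R*V² (X(R, V) = (V*R)*V + (-4 - 1) = (R*V)*V - 5 = R*V² - 5 = -5 + R*V²)
((-182 - 195) - 463)/(X(-14, 4 + 4) + 45) = ((-182 - 195) - 463)/((-5 - 14*(4 + 4)²) + 45) = (-377 - 463)/((-5 - 14*8²) + 45) = -840/((-5 - 14*64) + 45) = -840/((-5 - 896) + 45) = -840/(-901 + 45) = -840/(-856) = -840*(-1/856) = 105/107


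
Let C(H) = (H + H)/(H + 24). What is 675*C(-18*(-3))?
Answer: 12150/13 ≈ 934.62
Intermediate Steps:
C(H) = 2*H/(24 + H) (C(H) = (2*H)/(24 + H) = 2*H/(24 + H))
675*C(-18*(-3)) = 675*(2*(-18*(-3))/(24 - 18*(-3))) = 675*(2*54/(24 + 54)) = 675*(2*54/78) = 675*(2*54*(1/78)) = 675*(18/13) = 12150/13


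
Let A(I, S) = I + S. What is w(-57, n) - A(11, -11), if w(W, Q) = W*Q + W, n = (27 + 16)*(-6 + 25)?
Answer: -46626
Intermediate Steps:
n = 817 (n = 43*19 = 817)
w(W, Q) = W + Q*W (w(W, Q) = Q*W + W = W + Q*W)
w(-57, n) - A(11, -11) = -57*(1 + 817) - (11 - 11) = -57*818 - 1*0 = -46626 + 0 = -46626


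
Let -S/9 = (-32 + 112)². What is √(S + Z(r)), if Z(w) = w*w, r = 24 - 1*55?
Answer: I*√56639 ≈ 237.99*I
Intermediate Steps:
r = -31 (r = 24 - 55 = -31)
Z(w) = w²
S = -57600 (S = -9*(-32 + 112)² = -9*80² = -9*6400 = -57600)
√(S + Z(r)) = √(-57600 + (-31)²) = √(-57600 + 961) = √(-56639) = I*√56639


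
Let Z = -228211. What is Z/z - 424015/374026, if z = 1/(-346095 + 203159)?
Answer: 12200566351834881/374026 ≈ 3.2620e+10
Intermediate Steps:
z = -1/142936 (z = 1/(-142936) = -1/142936 ≈ -6.9961e-6)
Z/z - 424015/374026 = -228211/(-1/142936) - 424015/374026 = -228211*(-142936) - 424015*1/374026 = 32619567496 - 424015/374026 = 12200566351834881/374026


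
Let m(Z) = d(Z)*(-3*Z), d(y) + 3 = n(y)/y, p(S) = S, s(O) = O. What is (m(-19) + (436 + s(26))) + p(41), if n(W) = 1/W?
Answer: 6311/19 ≈ 332.16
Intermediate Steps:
d(y) = -3 + y⁻² (d(y) = -3 + 1/(y*y) = -3 + y⁻²)
m(Z) = -3*Z*(-3 + Z⁻²) (m(Z) = (-3 + Z⁻²)*(-3*Z) = -3*Z*(-3 + Z⁻²))
(m(-19) + (436 + s(26))) + p(41) = ((-3/(-19) + 9*(-19)) + (436 + 26)) + 41 = ((-3*(-1/19) - 171) + 462) + 41 = ((3/19 - 171) + 462) + 41 = (-3246/19 + 462) + 41 = 5532/19 + 41 = 6311/19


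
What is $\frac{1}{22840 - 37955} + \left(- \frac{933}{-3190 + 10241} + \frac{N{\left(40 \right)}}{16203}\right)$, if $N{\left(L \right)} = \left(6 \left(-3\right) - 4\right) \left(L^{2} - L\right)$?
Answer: $- \frac{117766588486}{52328749715} \approx -2.2505$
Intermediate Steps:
$N{\left(L \right)} = - 22 L^{2} + 22 L$ ($N{\left(L \right)} = \left(-18 - 4\right) \left(L^{2} - L\right) = - 22 \left(L^{2} - L\right) = - 22 L^{2} + 22 L$)
$\frac{1}{22840 - 37955} + \left(- \frac{933}{-3190 + 10241} + \frac{N{\left(40 \right)}}{16203}\right) = \frac{1}{22840 - 37955} - \left(\frac{933}{-3190 + 10241} - \frac{22 \cdot 40 \left(1 - 40\right)}{16203}\right) = \frac{1}{-15115} + \left(- \frac{933}{7051} + 22 \cdot 40 \left(1 - 40\right) \frac{1}{16203}\right) = - \frac{1}{15115} + \left(\left(-933\right) \frac{1}{7051} + 22 \cdot 40 \left(-39\right) \frac{1}{16203}\right) = - \frac{1}{15115} - \frac{7791143}{3462041} = - \frac{117766588486}{52328749715}$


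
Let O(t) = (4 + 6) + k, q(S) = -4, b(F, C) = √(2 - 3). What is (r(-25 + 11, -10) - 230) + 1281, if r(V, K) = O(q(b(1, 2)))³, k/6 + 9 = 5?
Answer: -1693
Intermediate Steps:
k = -24 (k = -54 + 6*5 = -54 + 30 = -24)
b(F, C) = I (b(F, C) = √(-1) = I)
O(t) = -14 (O(t) = (4 + 6) - 24 = 10 - 24 = -14)
r(V, K) = -2744 (r(V, K) = (-14)³ = -2744)
(r(-25 + 11, -10) - 230) + 1281 = (-2744 - 230) + 1281 = -2974 + 1281 = -1693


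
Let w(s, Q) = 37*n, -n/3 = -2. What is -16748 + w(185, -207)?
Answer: -16526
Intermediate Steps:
n = 6 (n = -3*(-2) = 6)
w(s, Q) = 222 (w(s, Q) = 37*6 = 222)
-16748 + w(185, -207) = -16748 + 222 = -16526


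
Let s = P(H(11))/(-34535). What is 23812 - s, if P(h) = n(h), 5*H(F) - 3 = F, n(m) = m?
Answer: 4111737114/172675 ≈ 23812.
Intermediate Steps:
H(F) = ⅗ + F/5
P(h) = h
s = -14/172675 (s = (⅗ + (⅕)*11)/(-34535) = (⅗ + 11/5)*(-1/34535) = (14/5)*(-1/34535) = -14/172675 ≈ -8.1077e-5)
23812 - s = 23812 - 1*(-14/172675) = 23812 + 14/172675 = 4111737114/172675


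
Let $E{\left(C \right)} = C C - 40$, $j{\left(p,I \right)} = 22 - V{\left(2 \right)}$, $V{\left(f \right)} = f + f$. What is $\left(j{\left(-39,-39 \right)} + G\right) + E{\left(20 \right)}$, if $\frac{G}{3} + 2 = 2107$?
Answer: $6693$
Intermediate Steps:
$V{\left(f \right)} = 2 f$
$j{\left(p,I \right)} = 18$ ($j{\left(p,I \right)} = 22 - 2 \cdot 2 = 22 - 4 = 18$)
$E{\left(C \right)} = -40 + C^{2}$ ($E{\left(C \right)} = C^{2} - 40 = -40 + C^{2}$)
$G = 6315$ ($G = -6 + 3 \cdot 2107 = -6 + 6321 = 6315$)
$\left(j{\left(-39,-39 \right)} + G\right) + E{\left(20 \right)} = \left(18 + 6315\right) - \left(40 - 20^{2}\right) = 6333 + \left(-40 + 400\right) = 6333 + 360 = 6693$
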